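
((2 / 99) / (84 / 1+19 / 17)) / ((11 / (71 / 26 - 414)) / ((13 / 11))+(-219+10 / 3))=-363562 / 330393800847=-0.00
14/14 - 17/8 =-1.12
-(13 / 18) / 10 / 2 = -13 / 360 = -0.04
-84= -84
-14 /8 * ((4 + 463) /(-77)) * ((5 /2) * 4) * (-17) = -39695 /22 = -1804.32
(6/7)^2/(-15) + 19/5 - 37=-8146/245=-33.25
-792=-792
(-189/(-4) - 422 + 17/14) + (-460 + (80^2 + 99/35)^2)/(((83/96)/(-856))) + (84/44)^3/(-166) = -21971414263178347399/541317700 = -40588760099.99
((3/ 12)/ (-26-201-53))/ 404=-1/ 452480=-0.00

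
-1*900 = -900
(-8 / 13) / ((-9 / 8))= 64 / 117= 0.55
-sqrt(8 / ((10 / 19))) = -2 *sqrt(95) / 5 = -3.90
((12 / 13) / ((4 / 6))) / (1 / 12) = 216 / 13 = 16.62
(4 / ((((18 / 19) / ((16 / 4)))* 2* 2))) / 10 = 0.42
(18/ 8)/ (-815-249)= -9/ 4256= -0.00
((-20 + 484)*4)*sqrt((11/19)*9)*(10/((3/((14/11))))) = 259840*sqrt(209)/209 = 17973.51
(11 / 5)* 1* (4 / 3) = 44 / 15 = 2.93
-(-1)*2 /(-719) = -2 /719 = -0.00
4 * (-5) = -20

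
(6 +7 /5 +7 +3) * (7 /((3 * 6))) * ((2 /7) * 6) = 58 /5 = 11.60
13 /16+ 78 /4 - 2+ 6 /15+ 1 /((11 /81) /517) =3825.71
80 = 80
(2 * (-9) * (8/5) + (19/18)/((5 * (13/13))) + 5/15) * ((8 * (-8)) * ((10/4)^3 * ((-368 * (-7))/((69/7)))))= 199371200/27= 7384118.52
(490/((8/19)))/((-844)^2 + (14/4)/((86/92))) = 200165/122522436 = 0.00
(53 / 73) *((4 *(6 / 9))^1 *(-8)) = -3392 / 219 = -15.49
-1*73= -73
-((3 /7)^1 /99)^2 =-1 /53361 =-0.00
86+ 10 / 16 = 693 / 8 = 86.62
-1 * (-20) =20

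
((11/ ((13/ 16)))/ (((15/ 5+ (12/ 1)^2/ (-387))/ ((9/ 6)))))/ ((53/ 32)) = 363264/ 77857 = 4.67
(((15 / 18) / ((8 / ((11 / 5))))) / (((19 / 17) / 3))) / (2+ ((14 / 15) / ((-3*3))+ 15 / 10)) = 25245 / 139384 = 0.18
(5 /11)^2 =25 /121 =0.21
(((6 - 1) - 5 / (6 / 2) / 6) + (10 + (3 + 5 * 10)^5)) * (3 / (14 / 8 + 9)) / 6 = 7527519139 / 387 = 19450953.85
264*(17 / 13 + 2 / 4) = 6204 / 13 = 477.23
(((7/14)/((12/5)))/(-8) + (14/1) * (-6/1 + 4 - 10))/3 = -32261/576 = -56.01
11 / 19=0.58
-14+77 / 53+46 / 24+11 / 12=-3089 / 318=-9.71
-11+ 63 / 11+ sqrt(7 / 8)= -58 / 11+ sqrt(14) / 4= -4.34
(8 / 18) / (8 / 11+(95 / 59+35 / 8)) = 20768 / 313659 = 0.07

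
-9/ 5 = -1.80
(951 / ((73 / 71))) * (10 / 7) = 1321.35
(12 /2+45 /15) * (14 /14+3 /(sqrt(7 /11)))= 9+27 * sqrt(77) /7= 42.85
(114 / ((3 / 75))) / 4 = 1425 / 2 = 712.50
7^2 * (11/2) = 539/2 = 269.50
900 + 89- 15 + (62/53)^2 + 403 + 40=3984197/2809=1418.37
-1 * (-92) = 92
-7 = -7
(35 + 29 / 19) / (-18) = -347 / 171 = -2.03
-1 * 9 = -9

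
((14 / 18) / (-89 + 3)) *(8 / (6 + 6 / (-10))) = -140 / 10449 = -0.01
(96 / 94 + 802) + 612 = 66506 / 47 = 1415.02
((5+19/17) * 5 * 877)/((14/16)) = 3648320/119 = 30658.15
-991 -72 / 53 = -52595 / 53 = -992.36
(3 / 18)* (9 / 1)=3 / 2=1.50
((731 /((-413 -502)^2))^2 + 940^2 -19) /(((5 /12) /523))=1295664098094556440712 /1168242834375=1109070871.20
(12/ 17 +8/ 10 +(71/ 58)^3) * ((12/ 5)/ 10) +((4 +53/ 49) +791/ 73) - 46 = -29.28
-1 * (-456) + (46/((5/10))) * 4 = 824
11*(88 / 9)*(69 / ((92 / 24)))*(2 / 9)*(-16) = -61952 / 9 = -6883.56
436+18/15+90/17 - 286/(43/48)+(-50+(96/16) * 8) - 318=-719164/3655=-196.76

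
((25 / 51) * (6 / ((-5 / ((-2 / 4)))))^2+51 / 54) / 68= 343 / 20808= 0.02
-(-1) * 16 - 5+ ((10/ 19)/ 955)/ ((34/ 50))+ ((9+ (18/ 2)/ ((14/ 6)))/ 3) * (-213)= -389467559/ 431851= -901.86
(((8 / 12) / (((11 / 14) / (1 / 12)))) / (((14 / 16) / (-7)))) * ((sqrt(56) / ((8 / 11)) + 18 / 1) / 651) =-16 / 1023- 2 * sqrt(14) / 837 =-0.02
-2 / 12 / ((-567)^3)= 1 / 1093705578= 0.00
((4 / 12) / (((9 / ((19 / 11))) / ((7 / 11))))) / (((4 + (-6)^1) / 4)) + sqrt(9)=9535 / 3267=2.92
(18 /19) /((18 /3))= 3 /19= 0.16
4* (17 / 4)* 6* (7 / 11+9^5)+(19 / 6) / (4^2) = 6360354641 / 1056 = 6023063.11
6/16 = 3/8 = 0.38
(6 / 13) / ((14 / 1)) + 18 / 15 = 561 / 455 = 1.23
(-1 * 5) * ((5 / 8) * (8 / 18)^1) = -25 / 18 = -1.39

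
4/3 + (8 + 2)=34/3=11.33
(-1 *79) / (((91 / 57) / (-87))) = 391761 / 91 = 4305.07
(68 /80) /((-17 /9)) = -9 /20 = -0.45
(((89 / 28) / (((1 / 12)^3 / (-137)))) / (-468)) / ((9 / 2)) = 97544 / 273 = 357.30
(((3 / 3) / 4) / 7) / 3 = 1 / 84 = 0.01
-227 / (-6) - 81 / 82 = 4532 / 123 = 36.85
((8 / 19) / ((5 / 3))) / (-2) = -12 / 95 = -0.13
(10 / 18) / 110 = 1 / 198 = 0.01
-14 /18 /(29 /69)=-161 /87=-1.85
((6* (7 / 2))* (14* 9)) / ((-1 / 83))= -219618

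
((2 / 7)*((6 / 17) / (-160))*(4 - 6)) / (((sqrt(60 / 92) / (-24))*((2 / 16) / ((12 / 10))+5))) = -288*sqrt(345) / 728875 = -0.01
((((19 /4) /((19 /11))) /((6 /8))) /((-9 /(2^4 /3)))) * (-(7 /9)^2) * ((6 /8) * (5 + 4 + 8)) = 36652 /2187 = 16.76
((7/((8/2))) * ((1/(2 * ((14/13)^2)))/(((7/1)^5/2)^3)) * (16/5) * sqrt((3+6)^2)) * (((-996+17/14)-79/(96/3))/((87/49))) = -0.00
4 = 4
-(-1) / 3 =1 / 3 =0.33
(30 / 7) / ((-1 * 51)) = -10 / 119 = -0.08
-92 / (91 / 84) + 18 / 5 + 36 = -2946 / 65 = -45.32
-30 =-30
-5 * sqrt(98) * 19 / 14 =-67.18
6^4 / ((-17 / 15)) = -19440 / 17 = -1143.53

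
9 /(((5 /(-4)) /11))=-396 /5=-79.20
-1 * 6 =-6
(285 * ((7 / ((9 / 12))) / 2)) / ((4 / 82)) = 27265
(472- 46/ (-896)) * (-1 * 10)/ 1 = -4720.51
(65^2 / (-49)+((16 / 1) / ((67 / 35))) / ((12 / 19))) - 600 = -672.99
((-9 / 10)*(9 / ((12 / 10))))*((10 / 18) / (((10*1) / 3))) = -9 / 8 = -1.12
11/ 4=2.75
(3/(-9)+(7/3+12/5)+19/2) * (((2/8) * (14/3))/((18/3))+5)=25993/360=72.20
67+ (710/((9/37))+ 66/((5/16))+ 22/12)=287903/90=3198.92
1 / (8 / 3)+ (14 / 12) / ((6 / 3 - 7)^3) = 1097 / 3000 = 0.37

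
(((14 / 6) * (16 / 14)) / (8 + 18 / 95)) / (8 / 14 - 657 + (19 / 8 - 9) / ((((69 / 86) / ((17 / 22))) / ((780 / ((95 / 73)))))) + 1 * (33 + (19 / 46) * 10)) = -5114648 / 69797633985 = -0.00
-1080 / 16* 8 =-540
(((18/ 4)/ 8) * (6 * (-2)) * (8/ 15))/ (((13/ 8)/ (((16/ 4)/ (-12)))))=48/ 65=0.74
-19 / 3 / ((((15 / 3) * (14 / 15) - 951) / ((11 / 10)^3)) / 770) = 1947253 / 283900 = 6.86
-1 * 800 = -800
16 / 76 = 4 / 19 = 0.21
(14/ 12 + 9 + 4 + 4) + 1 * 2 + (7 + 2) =175/ 6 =29.17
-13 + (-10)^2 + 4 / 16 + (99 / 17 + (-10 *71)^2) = 34285129 / 68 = 504193.07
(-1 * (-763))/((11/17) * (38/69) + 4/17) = 894999/694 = 1289.62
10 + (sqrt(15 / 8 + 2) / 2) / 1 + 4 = sqrt(62) / 8 + 14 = 14.98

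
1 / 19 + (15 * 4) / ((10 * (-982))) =0.05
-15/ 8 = -1.88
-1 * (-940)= 940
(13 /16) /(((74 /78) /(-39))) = -19773 /592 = -33.40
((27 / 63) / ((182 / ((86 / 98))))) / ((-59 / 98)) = -129 / 37583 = -0.00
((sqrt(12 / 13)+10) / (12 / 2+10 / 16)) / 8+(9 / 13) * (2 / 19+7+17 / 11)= 2 * sqrt(39) / 689+889586 / 144001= 6.20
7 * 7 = 49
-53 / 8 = -6.62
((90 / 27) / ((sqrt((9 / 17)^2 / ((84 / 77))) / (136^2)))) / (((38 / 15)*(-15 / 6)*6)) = -3144320*sqrt(33) / 5643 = -3200.91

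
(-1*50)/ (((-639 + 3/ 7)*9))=35/ 4023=0.01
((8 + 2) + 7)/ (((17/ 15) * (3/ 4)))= 20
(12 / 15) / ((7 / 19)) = 76 / 35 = 2.17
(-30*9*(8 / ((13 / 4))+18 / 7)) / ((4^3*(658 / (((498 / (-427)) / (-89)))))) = -7697835 / 18204349072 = -0.00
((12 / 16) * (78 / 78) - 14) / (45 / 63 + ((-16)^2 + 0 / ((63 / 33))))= -371 / 7188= -0.05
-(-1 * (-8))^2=-64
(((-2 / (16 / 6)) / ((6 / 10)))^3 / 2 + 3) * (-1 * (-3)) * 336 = 2039.62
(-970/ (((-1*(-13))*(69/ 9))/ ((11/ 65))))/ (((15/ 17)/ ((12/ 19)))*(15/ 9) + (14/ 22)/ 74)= -531545256/ 754229593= -0.70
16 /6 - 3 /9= 7 /3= 2.33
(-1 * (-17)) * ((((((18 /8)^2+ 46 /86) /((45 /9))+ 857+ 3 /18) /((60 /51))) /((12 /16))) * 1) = 2559821257 /154800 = 16536.31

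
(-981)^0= 1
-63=-63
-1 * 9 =-9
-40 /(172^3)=-5 /636056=-0.00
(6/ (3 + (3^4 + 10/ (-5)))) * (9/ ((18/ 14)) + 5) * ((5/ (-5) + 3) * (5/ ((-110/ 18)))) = -648/ 451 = -1.44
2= 2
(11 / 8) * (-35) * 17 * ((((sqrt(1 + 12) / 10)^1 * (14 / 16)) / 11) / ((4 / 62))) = -363.70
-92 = -92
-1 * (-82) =82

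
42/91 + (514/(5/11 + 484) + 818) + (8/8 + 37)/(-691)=39228244316/47870407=819.47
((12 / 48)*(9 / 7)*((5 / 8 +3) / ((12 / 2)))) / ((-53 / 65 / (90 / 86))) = -254475 / 1020992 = -0.25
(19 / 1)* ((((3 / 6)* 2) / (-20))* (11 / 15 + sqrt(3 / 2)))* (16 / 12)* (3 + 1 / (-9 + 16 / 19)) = -4237* sqrt(6) / 2325 - 93214 / 34875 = -7.14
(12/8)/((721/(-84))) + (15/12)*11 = 5593/412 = 13.58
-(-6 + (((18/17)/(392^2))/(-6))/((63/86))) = 164574187/27429024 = 6.00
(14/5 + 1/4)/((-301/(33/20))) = -2013/120400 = -0.02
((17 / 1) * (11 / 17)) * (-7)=-77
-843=-843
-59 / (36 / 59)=-3481 / 36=-96.69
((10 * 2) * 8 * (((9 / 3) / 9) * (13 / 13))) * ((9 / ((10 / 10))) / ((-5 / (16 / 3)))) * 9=-4608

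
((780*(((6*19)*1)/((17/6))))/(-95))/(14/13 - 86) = 1521/391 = 3.89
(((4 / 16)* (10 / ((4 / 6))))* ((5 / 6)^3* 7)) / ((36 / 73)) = 319375 / 10368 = 30.80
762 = 762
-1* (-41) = 41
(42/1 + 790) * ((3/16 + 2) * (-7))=-12740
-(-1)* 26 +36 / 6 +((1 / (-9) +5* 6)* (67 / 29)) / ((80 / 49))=74.30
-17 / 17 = -1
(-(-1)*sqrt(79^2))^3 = 493039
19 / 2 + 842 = 851.50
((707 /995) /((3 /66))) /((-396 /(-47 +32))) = 707 /1194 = 0.59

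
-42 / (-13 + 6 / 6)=3.50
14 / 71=0.20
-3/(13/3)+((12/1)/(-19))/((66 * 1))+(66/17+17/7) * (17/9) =1920326/171171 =11.22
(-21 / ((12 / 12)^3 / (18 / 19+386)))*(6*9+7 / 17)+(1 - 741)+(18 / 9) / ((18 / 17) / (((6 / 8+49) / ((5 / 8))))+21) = -5084625688571 / 11480712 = -442884.18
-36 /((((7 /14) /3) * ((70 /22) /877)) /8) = -16670016 /35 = -476286.17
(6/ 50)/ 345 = 1/ 2875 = 0.00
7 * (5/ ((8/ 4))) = 35/ 2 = 17.50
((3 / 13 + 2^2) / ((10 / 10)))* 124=6820 / 13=524.62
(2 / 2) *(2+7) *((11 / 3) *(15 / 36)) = 55 / 4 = 13.75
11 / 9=1.22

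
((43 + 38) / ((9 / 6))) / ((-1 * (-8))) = 27 / 4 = 6.75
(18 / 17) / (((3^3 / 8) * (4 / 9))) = 12 / 17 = 0.71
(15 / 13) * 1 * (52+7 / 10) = 60.81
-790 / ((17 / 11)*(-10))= 869 / 17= 51.12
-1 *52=-52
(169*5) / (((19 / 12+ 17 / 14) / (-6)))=-85176 / 47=-1812.26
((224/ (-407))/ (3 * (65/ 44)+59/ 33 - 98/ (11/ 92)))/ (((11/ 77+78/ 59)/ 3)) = 3330432/ 2403499835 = 0.00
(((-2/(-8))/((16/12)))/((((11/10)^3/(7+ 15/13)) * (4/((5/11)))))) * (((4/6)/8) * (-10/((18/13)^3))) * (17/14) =-475840625/9563266944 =-0.05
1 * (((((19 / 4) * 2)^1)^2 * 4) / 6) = 361 / 6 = 60.17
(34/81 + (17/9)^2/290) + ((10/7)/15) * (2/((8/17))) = 22933/27405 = 0.84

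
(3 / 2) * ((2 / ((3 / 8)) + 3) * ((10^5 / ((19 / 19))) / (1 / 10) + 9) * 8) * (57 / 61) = 5700051300 / 61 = 93443463.93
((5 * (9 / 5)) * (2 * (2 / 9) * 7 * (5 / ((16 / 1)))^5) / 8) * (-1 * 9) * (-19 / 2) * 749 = 2801728125 / 4194304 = 667.98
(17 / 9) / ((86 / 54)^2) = 1377 / 1849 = 0.74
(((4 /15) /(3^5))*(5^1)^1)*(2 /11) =8 /8019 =0.00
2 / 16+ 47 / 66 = 221 / 264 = 0.84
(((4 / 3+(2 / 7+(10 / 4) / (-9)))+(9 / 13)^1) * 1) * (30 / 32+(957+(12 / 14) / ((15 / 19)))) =1788923543 / 917280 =1950.25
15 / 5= 3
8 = 8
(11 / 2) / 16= 11 / 32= 0.34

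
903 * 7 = 6321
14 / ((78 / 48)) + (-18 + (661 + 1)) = 652.62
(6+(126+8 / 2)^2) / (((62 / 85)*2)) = 718505 / 62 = 11588.79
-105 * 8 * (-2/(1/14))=23520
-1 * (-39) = 39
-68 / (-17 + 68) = -4 / 3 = -1.33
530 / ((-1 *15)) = -106 / 3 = -35.33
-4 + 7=3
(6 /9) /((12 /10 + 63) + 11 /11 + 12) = 5 /579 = 0.01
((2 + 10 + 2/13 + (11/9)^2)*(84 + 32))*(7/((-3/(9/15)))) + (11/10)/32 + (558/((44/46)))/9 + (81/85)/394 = -26707486478599/12413269440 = -2151.53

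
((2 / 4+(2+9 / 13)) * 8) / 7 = 332 / 91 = 3.65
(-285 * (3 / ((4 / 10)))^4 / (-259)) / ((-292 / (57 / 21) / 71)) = -19463540625 / 8470336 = -2297.85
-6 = -6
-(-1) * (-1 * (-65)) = 65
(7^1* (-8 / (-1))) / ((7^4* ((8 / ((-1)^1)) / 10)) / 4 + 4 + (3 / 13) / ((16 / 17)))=-58240 / 494993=-0.12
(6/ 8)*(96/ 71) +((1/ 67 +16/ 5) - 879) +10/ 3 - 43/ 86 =-124434223/ 142710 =-871.94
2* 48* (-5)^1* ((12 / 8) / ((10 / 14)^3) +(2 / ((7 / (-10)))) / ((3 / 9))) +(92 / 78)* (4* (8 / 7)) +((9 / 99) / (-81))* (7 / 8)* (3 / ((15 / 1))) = 34767491599 / 16216200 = 2144.00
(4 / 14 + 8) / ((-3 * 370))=-29 / 3885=-0.01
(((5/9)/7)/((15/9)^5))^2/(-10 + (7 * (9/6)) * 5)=1458/1626953125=0.00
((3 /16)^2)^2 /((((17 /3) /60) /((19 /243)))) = 285 /278528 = 0.00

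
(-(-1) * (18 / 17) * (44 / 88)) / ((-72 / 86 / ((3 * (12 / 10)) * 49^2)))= -929187 / 170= -5465.81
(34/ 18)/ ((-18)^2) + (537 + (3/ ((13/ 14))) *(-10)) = 19132097/ 37908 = 504.70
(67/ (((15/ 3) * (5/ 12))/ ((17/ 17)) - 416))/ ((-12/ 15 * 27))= 335/ 44703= 0.01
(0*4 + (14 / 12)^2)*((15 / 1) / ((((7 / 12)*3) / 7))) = 81.67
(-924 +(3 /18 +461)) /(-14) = 2777 /84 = 33.06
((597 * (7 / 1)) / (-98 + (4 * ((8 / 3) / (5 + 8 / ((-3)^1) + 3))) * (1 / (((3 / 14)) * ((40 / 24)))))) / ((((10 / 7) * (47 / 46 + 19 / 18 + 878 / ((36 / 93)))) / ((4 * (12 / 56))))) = -123579 / 10338691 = -0.01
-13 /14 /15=-13 /210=-0.06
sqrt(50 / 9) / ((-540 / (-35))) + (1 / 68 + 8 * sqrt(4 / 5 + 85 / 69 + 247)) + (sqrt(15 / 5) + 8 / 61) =605 / 4148 + 35 * sqrt(2) / 324 + sqrt(3) + 16 * sqrt(7410255) / 345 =128.28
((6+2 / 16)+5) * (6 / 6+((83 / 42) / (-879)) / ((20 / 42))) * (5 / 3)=1557233 / 84384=18.45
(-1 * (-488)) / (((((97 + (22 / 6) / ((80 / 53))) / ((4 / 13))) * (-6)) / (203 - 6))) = -15381760 / 310219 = -49.58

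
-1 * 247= -247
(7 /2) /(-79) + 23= 3627 /158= 22.96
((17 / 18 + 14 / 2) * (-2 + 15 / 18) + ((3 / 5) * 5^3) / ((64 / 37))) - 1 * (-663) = 1204573 / 1728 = 697.09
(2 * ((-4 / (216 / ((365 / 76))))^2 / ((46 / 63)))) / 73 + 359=359.00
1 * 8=8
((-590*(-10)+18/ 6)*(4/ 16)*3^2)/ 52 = 53127/ 208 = 255.42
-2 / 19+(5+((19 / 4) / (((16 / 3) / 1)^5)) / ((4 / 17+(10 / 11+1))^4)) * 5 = 51298312235747452007 / 2060587191947493376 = 24.89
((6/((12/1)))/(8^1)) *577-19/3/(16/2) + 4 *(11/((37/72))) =214705/1776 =120.89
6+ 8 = 14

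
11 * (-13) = -143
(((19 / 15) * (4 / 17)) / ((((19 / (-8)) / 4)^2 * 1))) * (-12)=-10.14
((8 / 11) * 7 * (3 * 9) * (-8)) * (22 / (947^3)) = -24192 / 849278123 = -0.00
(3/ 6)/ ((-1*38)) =-1/ 76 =-0.01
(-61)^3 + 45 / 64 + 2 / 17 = -246954435 / 1088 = -226980.18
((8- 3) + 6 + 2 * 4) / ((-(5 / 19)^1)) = -361 / 5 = -72.20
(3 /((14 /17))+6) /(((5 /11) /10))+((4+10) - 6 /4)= 3145 /14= 224.64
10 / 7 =1.43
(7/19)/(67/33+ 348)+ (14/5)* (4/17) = 12309899/18654865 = 0.66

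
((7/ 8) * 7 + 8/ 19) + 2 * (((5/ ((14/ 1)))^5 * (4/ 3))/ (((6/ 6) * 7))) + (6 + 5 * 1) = 941428399/ 53647944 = 17.55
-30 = -30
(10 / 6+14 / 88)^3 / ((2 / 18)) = 13997521 / 255552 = 54.77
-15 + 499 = 484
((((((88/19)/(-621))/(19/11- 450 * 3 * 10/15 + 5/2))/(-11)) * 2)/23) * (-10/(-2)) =-1760/5348026539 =-0.00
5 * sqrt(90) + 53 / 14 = 53 / 14 + 15 * sqrt(10) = 51.22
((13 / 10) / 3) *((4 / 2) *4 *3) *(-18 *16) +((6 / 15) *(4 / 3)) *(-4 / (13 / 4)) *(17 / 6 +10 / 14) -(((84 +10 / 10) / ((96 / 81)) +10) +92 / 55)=-4440961571 / 1441440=-3080.92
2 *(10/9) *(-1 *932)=-18640/9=-2071.11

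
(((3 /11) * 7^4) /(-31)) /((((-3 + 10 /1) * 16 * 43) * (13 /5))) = -5145 /3049904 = -0.00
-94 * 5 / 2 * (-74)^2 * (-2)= 2573720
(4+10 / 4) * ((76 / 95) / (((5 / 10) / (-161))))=-8372 / 5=-1674.40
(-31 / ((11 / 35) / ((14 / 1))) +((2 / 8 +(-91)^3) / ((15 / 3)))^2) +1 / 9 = 22714753629.42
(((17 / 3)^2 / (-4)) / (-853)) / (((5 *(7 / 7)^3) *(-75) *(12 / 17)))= -4913 / 138186000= -0.00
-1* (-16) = 16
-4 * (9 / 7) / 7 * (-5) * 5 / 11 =900 / 539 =1.67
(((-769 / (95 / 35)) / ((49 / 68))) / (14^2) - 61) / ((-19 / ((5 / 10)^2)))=205305 / 247646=0.83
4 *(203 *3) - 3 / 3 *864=1572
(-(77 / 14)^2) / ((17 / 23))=-2783 / 68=-40.93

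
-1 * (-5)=5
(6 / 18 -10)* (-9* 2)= 174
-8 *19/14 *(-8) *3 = 1824/7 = 260.57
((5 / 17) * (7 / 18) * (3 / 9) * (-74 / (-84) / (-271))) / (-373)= 185 / 556765164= 0.00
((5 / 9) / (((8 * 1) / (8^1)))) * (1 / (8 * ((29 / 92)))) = 115 / 522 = 0.22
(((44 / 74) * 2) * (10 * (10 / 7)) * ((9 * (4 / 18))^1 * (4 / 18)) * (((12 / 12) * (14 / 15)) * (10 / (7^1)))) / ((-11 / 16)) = -102400 / 6993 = -14.64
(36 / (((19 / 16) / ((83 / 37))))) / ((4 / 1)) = 17.00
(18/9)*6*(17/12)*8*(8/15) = 1088/15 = 72.53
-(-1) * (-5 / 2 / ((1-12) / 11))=5 / 2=2.50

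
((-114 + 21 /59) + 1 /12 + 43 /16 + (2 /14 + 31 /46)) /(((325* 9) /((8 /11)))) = -10036093 /366756390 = -0.03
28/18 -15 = -121/9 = -13.44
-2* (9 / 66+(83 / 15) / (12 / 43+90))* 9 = -126604 / 35585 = -3.56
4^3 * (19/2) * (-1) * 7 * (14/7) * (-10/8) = 10640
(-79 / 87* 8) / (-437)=632 / 38019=0.02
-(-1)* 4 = 4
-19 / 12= -1.58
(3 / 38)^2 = 9 / 1444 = 0.01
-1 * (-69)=69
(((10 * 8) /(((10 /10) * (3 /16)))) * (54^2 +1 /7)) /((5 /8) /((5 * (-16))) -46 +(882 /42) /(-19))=-63544852480 /2406159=-26409.25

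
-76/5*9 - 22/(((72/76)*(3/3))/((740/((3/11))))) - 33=-8529223/135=-63179.43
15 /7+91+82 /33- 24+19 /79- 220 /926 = 605227759 /8449287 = 71.63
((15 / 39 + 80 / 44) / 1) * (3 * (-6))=-5670 / 143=-39.65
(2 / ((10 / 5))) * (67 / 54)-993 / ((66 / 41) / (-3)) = 549994 / 297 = 1851.83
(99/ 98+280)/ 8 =27539/ 784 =35.13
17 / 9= 1.89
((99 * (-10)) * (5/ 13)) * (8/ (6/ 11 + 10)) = -108900/ 377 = -288.86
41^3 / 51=68921 / 51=1351.39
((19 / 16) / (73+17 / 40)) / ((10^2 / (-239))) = -4541 / 117480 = -0.04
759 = 759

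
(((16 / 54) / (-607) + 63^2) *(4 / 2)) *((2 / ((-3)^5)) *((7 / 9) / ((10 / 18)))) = -1821342124 / 19912635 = -91.47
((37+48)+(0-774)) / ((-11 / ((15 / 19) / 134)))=10335 / 28006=0.37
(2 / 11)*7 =14 / 11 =1.27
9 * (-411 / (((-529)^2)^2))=-3699 / 78310985281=-0.00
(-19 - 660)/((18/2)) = -679/9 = -75.44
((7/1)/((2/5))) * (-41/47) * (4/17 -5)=116235/1598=72.74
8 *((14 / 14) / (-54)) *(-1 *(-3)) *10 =-40 / 9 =-4.44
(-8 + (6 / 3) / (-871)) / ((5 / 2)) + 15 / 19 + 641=10568002 / 16549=638.59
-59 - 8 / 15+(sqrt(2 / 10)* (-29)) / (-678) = -893 / 15+29* sqrt(5) / 3390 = -59.51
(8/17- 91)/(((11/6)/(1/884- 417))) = 1701950859/82654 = 20591.27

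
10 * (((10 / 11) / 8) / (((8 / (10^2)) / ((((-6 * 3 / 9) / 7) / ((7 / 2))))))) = -625 / 539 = -1.16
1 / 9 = 0.11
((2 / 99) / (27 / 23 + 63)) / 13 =0.00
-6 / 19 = -0.32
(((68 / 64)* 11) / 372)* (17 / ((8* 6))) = 3179 / 285696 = 0.01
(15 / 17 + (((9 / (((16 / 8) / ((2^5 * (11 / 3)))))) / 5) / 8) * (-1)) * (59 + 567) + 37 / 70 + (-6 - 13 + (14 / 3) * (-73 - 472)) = -36673367 / 3570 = -10272.65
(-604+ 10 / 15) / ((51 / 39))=-23530 / 51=-461.37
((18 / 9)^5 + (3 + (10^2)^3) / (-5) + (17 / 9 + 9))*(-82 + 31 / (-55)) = 40860358477 / 2475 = 16509235.75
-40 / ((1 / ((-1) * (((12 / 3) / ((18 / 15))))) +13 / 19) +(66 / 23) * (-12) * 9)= 174800 / 1352641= 0.13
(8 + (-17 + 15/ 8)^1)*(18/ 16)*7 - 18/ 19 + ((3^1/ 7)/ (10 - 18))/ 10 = -2428563/ 42560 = -57.06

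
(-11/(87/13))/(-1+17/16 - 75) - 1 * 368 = -3489536/9483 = -367.98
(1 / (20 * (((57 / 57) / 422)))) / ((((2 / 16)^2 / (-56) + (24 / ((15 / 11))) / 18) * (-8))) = -425376 / 157651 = -2.70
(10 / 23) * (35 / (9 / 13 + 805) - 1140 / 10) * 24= -143229720 / 120451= -1189.11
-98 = -98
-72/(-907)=0.08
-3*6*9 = -162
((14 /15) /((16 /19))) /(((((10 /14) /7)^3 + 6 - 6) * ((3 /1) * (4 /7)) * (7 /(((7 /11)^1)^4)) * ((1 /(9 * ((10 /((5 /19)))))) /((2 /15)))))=713814954223 /1098075000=650.06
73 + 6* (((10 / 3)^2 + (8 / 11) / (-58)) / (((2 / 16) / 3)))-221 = 462612 / 319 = 1450.19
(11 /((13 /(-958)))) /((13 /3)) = -187.07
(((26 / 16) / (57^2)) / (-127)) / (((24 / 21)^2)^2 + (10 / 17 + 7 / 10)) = -2653105 / 2017130642388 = -0.00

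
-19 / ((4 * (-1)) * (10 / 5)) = 19 / 8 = 2.38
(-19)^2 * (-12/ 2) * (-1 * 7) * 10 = 151620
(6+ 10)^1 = 16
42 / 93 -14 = -420 / 31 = -13.55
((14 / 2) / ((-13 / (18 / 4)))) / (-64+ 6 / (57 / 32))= 133 / 3328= 0.04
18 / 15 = 6 / 5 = 1.20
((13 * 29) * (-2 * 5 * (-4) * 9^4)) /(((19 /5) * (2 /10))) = 130184052.63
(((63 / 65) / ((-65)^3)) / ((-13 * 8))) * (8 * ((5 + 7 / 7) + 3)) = 567 / 232058125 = 0.00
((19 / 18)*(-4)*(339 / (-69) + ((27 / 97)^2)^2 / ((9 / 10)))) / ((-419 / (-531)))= 22398090016886 / 853156680997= 26.25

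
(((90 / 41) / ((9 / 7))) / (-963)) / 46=-35 / 908109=-0.00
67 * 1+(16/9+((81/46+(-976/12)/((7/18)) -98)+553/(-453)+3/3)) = -103634129/437598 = -236.82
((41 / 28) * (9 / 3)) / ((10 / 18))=1107 / 140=7.91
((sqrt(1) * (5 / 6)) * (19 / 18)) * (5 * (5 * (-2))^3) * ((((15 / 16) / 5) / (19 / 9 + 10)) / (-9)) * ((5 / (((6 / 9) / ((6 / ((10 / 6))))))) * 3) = 534375 / 872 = 612.82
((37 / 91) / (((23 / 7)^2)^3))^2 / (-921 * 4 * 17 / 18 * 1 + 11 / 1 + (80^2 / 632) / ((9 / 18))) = -91649941963797 / 3026540135650499011111555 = -0.00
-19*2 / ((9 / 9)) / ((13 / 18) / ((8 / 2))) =-2736 / 13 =-210.46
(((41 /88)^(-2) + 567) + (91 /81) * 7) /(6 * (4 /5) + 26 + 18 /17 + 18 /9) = 3353307290 /195935679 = 17.11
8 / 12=2 / 3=0.67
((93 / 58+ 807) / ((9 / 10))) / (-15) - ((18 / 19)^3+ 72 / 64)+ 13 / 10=-481936063 / 7956440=-60.57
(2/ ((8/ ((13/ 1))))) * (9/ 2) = 117/ 8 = 14.62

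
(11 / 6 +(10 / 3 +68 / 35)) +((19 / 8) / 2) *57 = 125659 / 1680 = 74.80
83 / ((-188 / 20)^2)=2075 / 2209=0.94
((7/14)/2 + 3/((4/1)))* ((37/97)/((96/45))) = 0.18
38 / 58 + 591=17158 / 29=591.66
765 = 765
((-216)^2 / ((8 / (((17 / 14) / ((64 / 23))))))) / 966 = 4131 / 1568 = 2.63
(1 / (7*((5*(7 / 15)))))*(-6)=-0.37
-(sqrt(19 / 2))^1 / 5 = -0.62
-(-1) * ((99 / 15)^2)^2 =1897.47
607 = 607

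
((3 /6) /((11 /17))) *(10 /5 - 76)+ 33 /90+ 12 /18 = -18529 /330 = -56.15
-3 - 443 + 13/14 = -6231/14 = -445.07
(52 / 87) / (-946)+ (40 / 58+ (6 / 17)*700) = 173316218 / 699567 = 247.75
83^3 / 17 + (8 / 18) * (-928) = 5082979 / 153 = 33222.08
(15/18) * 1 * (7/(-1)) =-35/6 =-5.83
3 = 3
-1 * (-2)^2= -4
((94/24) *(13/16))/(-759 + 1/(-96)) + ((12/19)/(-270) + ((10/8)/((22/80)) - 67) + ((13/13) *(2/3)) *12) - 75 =-143674609/1109790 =-129.46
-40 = -40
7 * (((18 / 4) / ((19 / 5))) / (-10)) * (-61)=3843 / 76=50.57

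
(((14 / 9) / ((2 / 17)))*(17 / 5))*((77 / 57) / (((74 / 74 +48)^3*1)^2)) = 3179 / 724549013685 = 0.00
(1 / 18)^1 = 0.06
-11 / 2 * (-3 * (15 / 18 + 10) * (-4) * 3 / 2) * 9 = -19305 / 2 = -9652.50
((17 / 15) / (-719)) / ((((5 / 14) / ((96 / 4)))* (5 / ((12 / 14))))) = -1632 / 89875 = -0.02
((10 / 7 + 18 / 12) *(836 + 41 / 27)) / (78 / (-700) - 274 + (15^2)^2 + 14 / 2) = 23178325 / 475882047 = 0.05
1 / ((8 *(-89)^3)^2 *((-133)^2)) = 1 / 562630531571784256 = 0.00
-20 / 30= -2 / 3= -0.67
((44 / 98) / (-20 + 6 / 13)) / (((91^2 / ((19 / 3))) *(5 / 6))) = -418 / 19820255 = -0.00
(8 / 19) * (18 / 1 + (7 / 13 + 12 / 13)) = 2024 / 247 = 8.19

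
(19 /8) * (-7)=-133 /8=-16.62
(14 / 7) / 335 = 2 / 335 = 0.01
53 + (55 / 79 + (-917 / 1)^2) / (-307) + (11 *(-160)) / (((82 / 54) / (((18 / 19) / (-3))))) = -43832843823 / 18893087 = -2320.05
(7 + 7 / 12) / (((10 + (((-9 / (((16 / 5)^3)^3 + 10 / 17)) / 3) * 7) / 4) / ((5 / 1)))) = 15187258264906 / 4005370985559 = 3.79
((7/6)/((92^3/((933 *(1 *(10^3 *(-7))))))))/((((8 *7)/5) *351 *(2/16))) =-1360625/68329872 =-0.02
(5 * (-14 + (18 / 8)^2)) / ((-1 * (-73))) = -715 / 1168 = -0.61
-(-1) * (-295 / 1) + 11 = -284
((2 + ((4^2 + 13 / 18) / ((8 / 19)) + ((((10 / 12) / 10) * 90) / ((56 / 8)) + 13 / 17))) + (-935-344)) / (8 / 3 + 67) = -21170647 / 1193808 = -17.73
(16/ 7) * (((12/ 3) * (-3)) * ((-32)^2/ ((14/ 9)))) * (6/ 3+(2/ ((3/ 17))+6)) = -17104896/ 49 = -349079.51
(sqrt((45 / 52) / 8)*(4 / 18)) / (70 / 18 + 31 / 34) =0.02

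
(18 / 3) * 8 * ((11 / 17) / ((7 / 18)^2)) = 171072 / 833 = 205.37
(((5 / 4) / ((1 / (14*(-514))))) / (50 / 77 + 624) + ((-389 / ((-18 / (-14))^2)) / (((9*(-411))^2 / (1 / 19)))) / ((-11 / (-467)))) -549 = -6276881341612684919 / 11141072121520242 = -563.40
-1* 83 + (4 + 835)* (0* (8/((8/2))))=-83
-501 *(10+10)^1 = -10020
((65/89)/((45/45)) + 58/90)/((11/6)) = 11012/14685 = 0.75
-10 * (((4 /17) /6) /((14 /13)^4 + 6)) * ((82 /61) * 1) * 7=-163940140 /326315901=-0.50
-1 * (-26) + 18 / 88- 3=1021 / 44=23.20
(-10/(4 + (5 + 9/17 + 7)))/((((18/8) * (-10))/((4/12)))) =68/7587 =0.01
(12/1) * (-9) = -108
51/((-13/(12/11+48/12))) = -2856/143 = -19.97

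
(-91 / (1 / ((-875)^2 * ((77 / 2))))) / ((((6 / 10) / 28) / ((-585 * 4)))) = 292914496875000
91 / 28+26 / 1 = 117 / 4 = 29.25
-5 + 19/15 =-56/15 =-3.73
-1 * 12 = -12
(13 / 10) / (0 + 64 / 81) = 1053 / 640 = 1.65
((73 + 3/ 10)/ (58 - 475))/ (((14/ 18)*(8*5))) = -2199/ 389200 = -0.01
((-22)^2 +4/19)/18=4600/171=26.90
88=88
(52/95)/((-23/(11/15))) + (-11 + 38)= 884353/32775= 26.98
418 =418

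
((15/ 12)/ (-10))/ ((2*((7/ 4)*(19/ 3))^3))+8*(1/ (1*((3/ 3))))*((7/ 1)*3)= 395242908/ 2352637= 168.00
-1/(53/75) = -75/53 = -1.42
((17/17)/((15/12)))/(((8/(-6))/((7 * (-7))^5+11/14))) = 2372792085/14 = 169485148.93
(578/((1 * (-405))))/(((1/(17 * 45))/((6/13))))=-19652/39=-503.90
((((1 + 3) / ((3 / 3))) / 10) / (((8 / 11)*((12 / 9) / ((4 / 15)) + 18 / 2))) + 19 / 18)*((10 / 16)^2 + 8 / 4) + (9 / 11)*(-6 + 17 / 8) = -109027 / 197120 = -0.55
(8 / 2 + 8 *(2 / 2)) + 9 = 21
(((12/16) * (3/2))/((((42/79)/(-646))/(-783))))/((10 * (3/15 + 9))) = 59939433/5152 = 11634.21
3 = 3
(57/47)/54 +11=9325/846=11.02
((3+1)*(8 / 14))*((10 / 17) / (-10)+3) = 800 / 119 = 6.72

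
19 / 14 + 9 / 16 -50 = -48.08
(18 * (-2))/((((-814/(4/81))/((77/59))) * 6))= 28/58941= 0.00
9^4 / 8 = 820.12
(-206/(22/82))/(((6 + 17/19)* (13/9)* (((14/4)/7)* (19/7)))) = -1064196/18733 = -56.81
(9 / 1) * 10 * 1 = 90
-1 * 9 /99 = -1 /11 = -0.09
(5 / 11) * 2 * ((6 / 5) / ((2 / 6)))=36 / 11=3.27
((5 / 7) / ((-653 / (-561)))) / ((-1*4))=-2805 / 18284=-0.15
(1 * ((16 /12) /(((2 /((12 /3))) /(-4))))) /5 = -2.13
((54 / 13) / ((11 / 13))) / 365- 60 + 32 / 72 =-2151554 / 36135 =-59.54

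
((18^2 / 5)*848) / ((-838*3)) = -45792 / 2095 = -21.86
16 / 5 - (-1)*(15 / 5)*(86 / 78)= 423 / 65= 6.51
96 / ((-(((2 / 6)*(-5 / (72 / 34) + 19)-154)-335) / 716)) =7423488 / 52213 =142.18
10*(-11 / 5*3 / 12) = -11 / 2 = -5.50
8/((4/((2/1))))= 4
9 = 9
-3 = -3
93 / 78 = 31 / 26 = 1.19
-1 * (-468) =468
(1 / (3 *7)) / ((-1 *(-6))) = 1 / 126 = 0.01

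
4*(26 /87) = 104 /87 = 1.20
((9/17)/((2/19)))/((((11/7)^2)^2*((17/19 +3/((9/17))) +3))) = 23402547/271297730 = 0.09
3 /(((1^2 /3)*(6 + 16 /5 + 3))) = 45 /61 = 0.74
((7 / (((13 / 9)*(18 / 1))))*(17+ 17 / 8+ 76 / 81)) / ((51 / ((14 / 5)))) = 637049 / 2148120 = 0.30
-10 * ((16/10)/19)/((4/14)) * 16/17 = -896/323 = -2.77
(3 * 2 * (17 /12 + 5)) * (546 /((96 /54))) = 11824.31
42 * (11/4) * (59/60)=4543/40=113.58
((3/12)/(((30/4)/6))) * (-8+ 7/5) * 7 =-231/25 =-9.24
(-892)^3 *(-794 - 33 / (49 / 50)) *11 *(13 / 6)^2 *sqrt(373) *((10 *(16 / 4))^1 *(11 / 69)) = 5886020257423454720 *sqrt(373) / 30429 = 3735841895178757.99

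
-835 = -835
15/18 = 5/6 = 0.83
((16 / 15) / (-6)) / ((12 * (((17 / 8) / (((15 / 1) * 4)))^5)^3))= -245083902931906945508966400000000000000 / 2862423051509815793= -85621132348914954298.61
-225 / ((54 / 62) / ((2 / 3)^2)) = -3100 / 27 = -114.81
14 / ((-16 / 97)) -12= -775 / 8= -96.88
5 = 5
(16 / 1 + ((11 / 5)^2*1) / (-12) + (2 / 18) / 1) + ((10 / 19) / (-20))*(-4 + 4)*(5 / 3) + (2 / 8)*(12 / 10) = 14407 / 900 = 16.01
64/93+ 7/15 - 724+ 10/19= -2127229/2945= -722.32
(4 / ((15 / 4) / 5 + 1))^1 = 16 / 7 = 2.29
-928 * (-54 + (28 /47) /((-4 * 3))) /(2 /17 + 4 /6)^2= 81538.21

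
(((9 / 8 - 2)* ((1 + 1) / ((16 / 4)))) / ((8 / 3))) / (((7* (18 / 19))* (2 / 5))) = -95 / 1536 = -0.06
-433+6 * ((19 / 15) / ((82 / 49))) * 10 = -15891 / 41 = -387.59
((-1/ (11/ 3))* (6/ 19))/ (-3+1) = 0.04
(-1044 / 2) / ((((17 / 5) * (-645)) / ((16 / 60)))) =232 / 3655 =0.06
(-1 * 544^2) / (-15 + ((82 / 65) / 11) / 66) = 1745652480 / 88471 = 19731.35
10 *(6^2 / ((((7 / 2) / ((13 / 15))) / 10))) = 6240 / 7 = 891.43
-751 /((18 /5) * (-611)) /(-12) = -3755 /131976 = -0.03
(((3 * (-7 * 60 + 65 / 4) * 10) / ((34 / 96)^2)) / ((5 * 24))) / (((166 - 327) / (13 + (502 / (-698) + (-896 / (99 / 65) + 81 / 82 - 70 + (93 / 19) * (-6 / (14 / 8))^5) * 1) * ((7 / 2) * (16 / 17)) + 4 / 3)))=-860616619588685360 / 17584006988471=-48943.15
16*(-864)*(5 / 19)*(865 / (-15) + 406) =-1267200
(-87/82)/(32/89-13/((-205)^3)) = -1626997875/551370314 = -2.95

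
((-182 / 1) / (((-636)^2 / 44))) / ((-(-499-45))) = -1001 / 27505728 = -0.00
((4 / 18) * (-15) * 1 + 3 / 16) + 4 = 0.85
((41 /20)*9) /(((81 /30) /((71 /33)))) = 2911 /198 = 14.70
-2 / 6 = -1 / 3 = -0.33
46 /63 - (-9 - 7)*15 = 15166 /63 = 240.73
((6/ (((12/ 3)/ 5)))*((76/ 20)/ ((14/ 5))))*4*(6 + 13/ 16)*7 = 31065/ 16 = 1941.56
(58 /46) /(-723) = -29 /16629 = -0.00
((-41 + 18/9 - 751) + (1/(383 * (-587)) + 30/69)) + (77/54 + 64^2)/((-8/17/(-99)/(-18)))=-641881033077807/41367064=-15516717.19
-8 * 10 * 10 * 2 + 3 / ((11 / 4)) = -17588 / 11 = -1598.91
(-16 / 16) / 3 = -1 / 3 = -0.33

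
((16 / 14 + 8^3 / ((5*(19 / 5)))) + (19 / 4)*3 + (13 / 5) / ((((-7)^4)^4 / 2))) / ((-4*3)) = -534694115057332351 / 151542163397380560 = -3.53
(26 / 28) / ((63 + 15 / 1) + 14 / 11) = 143 / 12208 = 0.01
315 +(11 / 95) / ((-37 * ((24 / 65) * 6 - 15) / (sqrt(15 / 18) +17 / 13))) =143 * sqrt(30) / 3505158 +184020982 / 584193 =315.00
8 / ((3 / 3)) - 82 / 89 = 630 / 89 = 7.08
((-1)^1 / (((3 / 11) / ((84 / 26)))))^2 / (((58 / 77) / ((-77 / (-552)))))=35153041 / 1352676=25.99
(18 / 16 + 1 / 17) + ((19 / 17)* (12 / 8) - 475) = -64211 / 136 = -472.14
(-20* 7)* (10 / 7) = -200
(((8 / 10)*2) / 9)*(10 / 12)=4 / 27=0.15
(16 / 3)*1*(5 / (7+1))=10 / 3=3.33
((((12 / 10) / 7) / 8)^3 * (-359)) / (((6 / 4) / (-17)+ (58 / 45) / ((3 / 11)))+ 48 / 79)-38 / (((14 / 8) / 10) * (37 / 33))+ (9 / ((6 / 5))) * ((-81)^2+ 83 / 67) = 63426466472677180833 / 1293807153536800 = 49023.12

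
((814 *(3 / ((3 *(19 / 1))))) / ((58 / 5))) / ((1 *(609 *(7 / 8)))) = 16280 / 2348913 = 0.01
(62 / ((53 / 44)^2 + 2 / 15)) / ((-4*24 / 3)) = -56265 / 46007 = -1.22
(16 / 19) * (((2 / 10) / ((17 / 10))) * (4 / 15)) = 128 / 4845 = 0.03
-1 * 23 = -23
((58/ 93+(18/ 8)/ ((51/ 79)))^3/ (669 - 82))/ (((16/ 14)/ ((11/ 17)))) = 0.07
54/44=27/22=1.23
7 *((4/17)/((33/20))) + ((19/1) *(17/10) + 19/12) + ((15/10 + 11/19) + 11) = 3408073/71060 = 47.96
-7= -7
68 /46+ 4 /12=1.81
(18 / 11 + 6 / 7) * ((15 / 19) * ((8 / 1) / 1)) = 23040 / 1463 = 15.75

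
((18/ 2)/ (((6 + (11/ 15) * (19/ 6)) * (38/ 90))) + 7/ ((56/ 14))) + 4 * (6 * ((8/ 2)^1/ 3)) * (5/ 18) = 6762673/ 512316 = 13.20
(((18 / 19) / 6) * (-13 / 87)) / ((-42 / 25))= 325 / 23142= 0.01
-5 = -5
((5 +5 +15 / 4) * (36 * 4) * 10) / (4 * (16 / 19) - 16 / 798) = 987525 / 167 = 5913.32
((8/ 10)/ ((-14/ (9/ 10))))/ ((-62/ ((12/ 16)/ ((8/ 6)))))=81/ 173600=0.00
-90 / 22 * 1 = -45 / 11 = -4.09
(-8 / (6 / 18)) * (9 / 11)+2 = -194 / 11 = -17.64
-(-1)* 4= 4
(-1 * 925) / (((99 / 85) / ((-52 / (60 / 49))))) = 10016825 / 297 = 33726.68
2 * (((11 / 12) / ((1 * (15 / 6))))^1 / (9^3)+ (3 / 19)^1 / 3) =22079 / 207765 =0.11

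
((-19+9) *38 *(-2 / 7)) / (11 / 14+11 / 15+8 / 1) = 22800 / 1999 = 11.41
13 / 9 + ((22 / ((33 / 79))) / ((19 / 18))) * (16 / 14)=69985 / 1197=58.47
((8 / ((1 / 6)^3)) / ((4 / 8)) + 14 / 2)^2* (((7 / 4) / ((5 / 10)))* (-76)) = -3189970154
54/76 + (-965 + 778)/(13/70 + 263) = 1/700074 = 0.00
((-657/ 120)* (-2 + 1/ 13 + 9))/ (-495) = 1679/ 21450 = 0.08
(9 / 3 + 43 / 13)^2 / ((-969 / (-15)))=33620 / 54587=0.62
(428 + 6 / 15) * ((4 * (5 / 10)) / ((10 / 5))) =2142 / 5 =428.40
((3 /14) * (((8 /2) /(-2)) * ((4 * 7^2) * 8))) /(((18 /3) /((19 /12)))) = -532 /3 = -177.33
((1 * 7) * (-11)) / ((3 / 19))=-1463 / 3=-487.67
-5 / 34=-0.15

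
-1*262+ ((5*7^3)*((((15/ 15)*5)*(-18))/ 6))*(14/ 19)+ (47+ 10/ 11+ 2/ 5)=-20031557/ 1045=-19168.95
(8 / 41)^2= 64 / 1681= 0.04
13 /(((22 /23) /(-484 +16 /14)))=-505310 /77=-6562.47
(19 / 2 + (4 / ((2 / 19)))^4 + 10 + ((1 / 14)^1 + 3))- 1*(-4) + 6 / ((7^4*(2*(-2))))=10012950665 / 4802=2085162.57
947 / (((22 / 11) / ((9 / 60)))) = 2841 / 40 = 71.02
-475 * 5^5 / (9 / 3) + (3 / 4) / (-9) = -1979167 / 4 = -494791.75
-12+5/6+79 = 407/6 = 67.83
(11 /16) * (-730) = -4015 /8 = -501.88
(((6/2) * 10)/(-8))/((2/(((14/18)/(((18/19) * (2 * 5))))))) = -133/864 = -0.15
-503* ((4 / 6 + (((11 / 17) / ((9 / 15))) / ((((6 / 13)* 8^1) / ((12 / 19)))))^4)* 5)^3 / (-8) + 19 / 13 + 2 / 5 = 14006482147122754808496148452610706554469670344843 / 5978724811333762433146945665087598201688555520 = 2342.72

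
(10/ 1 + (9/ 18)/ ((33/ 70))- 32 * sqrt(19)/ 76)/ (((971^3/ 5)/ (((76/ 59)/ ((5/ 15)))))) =0.00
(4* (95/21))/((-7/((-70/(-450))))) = -76/189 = -0.40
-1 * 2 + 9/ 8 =-7/ 8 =-0.88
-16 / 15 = -1.07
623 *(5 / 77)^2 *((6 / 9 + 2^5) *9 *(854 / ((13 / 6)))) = 478837800 / 1573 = 304410.55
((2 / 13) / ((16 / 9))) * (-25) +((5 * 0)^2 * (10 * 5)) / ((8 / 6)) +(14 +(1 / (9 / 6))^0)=1335 / 104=12.84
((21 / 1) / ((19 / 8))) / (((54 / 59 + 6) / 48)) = 19824 / 323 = 61.37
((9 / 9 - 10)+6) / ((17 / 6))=-18 / 17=-1.06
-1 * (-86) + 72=158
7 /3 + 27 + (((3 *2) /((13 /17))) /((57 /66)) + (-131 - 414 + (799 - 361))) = -50819 /741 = -68.58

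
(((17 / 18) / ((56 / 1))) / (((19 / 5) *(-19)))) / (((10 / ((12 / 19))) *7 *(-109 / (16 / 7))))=0.00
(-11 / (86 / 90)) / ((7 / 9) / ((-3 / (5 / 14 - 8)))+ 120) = -26730 / 283241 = -0.09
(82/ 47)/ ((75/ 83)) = 6806/ 3525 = 1.93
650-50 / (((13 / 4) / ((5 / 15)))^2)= 987850 / 1521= 649.47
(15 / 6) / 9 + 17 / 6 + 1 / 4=121 / 36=3.36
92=92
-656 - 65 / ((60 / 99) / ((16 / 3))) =-1228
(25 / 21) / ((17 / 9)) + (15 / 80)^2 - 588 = -17892561 / 30464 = -587.33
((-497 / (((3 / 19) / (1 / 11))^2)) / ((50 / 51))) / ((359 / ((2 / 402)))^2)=-3050089 / 94505621250150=-0.00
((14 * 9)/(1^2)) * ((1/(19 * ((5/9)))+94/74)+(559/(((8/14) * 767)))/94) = 6772301361/38988380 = 173.70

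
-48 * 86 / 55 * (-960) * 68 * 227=12234203136 / 11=1112200285.09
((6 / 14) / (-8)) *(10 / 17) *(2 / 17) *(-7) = 15 / 578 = 0.03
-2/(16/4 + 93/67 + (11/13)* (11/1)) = -871/6400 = -0.14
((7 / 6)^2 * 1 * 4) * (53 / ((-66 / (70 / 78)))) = -90895 / 23166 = -3.92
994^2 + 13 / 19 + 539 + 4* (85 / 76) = 18783023 / 19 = 988580.16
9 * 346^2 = 1077444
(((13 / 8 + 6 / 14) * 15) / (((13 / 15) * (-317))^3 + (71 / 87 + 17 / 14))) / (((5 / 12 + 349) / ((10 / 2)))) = -0.00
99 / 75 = 33 / 25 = 1.32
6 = 6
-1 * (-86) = 86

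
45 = 45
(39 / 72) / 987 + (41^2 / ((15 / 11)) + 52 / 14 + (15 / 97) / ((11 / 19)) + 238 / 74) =828255238297 / 667984680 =1239.93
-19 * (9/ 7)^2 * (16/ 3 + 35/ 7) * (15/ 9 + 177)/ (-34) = 1420668/ 833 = 1705.48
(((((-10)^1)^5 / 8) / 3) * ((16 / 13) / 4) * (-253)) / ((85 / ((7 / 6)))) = 8855000 / 1989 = 4451.99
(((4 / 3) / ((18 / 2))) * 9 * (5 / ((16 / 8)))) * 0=0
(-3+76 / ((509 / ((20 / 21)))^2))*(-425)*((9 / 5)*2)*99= 5768209231290 / 12694969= 454369.70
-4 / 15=-0.27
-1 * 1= -1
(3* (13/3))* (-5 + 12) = 91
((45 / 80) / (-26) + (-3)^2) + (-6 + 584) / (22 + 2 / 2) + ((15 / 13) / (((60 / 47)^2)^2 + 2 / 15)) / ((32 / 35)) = 225792148789 / 6533099584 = 34.56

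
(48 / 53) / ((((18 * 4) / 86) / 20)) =3440 / 159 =21.64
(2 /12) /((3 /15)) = 5 /6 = 0.83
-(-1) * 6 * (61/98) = 183/49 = 3.73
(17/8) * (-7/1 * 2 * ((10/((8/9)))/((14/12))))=-2295/8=-286.88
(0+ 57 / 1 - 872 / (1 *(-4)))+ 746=1021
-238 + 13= -225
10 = 10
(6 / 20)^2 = 9 / 100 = 0.09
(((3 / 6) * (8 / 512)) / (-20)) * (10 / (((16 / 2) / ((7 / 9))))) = -7 / 18432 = -0.00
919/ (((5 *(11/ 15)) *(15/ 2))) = 1838/ 55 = 33.42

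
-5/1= -5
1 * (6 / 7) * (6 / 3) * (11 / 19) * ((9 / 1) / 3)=396 / 133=2.98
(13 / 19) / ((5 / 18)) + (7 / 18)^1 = 4877 / 1710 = 2.85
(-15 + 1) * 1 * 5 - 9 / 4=-289 / 4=-72.25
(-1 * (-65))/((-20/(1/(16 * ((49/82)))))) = -533/1568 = -0.34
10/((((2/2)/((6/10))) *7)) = 6/7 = 0.86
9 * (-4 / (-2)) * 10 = 180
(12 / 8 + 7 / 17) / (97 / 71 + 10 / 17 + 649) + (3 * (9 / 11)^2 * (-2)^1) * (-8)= 6110177167 / 190139884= 32.14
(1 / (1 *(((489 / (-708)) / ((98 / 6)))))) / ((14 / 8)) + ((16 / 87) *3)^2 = -5432144 / 411249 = -13.21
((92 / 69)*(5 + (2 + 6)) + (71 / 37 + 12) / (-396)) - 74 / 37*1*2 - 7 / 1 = 92281 / 14652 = 6.30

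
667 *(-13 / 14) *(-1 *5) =43355 / 14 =3096.79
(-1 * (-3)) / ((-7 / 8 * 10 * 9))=-4 / 105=-0.04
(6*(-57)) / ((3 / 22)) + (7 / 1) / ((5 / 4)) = -12512 / 5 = -2502.40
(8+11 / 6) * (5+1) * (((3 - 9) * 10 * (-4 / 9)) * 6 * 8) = 75520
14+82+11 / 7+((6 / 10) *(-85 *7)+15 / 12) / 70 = 92.49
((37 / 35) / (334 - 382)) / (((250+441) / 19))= -703 / 1160880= -0.00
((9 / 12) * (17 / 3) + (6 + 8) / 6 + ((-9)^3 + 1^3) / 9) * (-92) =61525 / 9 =6836.11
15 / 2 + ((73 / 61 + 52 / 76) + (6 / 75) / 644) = 43762392 / 4664975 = 9.38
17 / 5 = 3.40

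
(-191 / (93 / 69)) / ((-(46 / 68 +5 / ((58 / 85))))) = 2165749 / 122326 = 17.70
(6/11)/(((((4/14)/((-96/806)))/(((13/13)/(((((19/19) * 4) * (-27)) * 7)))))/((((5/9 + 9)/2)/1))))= 172/119691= 0.00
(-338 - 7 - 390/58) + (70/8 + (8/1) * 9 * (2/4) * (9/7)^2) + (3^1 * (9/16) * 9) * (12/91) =-10398865/36946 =-281.46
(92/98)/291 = 46/14259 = 0.00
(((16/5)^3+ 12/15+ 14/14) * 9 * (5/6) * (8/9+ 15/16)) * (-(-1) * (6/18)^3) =1136423/64800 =17.54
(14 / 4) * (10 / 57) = 35 / 57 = 0.61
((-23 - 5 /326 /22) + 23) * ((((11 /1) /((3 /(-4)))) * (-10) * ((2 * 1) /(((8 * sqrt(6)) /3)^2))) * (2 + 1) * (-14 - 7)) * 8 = 1575 /652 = 2.42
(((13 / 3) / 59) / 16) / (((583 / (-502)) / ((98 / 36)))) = -159887 / 14859504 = -0.01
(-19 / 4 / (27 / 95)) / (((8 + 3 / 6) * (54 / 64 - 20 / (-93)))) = -895280 / 482103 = -1.86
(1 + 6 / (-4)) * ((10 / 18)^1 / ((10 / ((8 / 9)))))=-2 / 81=-0.02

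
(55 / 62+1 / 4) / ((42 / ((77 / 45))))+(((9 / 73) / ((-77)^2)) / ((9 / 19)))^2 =96849901216573 / 2090608999257240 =0.05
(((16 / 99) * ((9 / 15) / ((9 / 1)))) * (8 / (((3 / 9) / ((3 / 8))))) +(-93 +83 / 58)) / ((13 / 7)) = -6127709 / 124410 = -49.25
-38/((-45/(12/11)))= 0.92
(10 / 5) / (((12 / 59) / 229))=13511 / 6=2251.83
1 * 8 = 8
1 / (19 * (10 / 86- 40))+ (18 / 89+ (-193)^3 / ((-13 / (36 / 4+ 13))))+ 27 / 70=917344278136807 / 75401690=12166097.05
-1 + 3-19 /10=1 /10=0.10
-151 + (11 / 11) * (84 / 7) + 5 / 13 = -1802 / 13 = -138.62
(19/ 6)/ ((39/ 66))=209/ 39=5.36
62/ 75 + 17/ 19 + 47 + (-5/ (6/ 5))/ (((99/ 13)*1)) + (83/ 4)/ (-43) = 1157234509/ 24264900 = 47.69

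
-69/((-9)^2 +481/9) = -621/1210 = -0.51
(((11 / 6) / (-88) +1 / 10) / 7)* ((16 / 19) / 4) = 1 / 420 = 0.00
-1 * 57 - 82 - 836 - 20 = -995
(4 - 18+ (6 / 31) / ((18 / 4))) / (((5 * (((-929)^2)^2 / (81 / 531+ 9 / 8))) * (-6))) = 737 / 923601311924440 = 0.00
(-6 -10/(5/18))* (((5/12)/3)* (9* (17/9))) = -595/6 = -99.17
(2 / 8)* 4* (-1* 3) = -3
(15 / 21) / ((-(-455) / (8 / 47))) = 8 / 29939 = 0.00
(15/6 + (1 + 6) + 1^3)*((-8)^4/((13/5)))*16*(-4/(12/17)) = -1499766.15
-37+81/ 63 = -250/ 7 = -35.71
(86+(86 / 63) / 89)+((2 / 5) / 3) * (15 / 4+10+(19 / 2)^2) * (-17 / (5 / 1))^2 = 172635328 / 700875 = 246.31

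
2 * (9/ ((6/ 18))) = 54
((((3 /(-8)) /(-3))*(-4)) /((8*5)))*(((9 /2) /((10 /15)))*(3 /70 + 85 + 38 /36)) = -81363 /11200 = -7.26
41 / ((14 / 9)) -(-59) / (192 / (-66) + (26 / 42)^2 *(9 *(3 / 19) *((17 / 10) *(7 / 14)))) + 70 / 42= 82169527 / 21043302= 3.90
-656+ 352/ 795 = -521168/ 795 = -655.56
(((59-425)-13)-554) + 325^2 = 104692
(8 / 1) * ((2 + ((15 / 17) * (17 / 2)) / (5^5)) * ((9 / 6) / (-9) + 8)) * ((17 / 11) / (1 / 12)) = 15999176 / 6875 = 2327.15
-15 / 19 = -0.79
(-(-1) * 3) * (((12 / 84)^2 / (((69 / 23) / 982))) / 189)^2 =964324 / 257298363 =0.00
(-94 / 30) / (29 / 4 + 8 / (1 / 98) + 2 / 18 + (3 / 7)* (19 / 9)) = -3948 / 998255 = -0.00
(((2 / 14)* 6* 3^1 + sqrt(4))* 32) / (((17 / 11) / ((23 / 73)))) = 259072 / 8687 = 29.82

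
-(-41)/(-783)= -41/783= -0.05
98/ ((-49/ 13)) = -26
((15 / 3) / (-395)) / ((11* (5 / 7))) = -7 / 4345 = -0.00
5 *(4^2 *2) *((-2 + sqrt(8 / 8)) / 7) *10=-1600 / 7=-228.57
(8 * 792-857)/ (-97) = -5479/ 97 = -56.48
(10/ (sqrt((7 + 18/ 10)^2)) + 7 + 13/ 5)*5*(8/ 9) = 4724/ 99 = 47.72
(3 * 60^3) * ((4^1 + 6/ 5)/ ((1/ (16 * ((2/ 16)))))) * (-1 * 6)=-40435200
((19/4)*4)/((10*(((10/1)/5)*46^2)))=19/42320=0.00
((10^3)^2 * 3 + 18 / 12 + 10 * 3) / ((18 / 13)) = 26000273 / 12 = 2166689.42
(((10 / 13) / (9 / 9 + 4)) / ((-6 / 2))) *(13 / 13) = -2 / 39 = -0.05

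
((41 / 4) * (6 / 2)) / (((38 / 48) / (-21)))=-15498 / 19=-815.68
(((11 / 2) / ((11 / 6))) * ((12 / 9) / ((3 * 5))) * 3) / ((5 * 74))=2 / 925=0.00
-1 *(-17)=17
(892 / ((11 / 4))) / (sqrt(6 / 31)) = 1784 * sqrt(186) / 33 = 737.29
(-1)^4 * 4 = 4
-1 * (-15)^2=-225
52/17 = 3.06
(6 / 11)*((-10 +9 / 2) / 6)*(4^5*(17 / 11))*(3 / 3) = -791.27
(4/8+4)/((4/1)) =9/8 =1.12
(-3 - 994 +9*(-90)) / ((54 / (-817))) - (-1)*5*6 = 27369.24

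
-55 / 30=-11 / 6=-1.83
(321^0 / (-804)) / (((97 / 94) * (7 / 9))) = -141 / 90986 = -0.00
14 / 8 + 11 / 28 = 15 / 7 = 2.14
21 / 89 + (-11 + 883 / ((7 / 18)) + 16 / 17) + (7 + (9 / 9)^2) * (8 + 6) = 25129780 / 10591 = 2372.75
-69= -69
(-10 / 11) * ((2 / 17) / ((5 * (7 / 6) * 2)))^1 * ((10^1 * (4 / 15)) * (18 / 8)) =-72 / 1309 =-0.06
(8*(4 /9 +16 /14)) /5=160 /63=2.54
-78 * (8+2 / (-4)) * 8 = -4680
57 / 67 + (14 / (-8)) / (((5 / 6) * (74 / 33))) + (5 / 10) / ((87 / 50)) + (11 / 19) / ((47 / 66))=3908181019 / 3851919780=1.01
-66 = -66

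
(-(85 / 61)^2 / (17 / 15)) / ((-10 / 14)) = 8925 / 3721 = 2.40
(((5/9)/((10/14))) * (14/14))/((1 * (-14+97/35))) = -0.07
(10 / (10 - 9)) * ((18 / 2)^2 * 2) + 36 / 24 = 1621.50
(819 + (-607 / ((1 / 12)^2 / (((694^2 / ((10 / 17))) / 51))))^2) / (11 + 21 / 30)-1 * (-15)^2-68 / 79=864275744522682286503 / 5135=168310758427007261.25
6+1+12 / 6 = 9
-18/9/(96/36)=-3/4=-0.75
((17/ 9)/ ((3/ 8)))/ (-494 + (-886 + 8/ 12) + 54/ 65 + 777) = -8840/ 1055637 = -0.01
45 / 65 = 9 / 13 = 0.69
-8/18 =-4/9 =-0.44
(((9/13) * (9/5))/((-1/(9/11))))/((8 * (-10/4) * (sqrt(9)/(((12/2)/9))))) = 81/7150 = 0.01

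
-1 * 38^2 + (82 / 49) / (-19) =-1344446 / 931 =-1444.09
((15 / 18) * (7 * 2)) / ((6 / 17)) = 595 / 18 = 33.06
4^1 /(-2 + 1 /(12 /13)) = -48 /11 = -4.36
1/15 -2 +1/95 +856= 243412/285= 854.08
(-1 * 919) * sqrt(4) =-1838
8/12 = 2/3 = 0.67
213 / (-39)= -71 / 13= -5.46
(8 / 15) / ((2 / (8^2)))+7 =361 / 15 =24.07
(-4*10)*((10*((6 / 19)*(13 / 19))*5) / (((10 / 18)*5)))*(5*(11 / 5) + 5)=-2489.09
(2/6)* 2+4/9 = 10/9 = 1.11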